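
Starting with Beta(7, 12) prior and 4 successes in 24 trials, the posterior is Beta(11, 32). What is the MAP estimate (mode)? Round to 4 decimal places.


The mode of Beta(a, b) when a > 1 and b > 1 is (a-1)/(a+b-2)
= (11 - 1) / (11 + 32 - 2)
= 10 / 41
= 0.2439

0.2439


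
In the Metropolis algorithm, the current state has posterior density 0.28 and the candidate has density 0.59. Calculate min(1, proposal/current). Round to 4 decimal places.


Ratio = 0.59/0.28 = 2.1071
Acceptance probability = min(1, 2.1071)
= 1.0

1.0


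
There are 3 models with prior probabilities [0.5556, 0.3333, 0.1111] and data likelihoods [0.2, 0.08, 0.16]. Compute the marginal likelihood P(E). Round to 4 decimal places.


P(E) = sum over models of P(M_i) * P(E|M_i)
= 0.5556*0.2 + 0.3333*0.08 + 0.1111*0.16
= 0.1556

0.1556


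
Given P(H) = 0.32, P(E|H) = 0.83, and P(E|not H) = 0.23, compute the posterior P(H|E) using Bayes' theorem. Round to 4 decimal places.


By Bayes' theorem: P(H|E) = P(E|H)*P(H) / P(E)
P(E) = P(E|H)*P(H) + P(E|not H)*P(not H)
P(E) = 0.83*0.32 + 0.23*0.68 = 0.422
P(H|E) = 0.83*0.32 / 0.422 = 0.6294

0.6294


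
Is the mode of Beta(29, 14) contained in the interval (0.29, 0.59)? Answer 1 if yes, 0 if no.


Mode = (a-1)/(a+b-2) = 28/41 = 0.6829
Interval: (0.29, 0.59)
Contains mode? 0

0


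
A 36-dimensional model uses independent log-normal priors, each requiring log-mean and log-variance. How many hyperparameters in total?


Per parameter: 2 (log-mean and log-variance).
Total = 36 * 2 = 72

72


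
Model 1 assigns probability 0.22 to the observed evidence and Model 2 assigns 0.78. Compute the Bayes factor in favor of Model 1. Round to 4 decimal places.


BF = P(data|M1) / P(data|M2)
= 0.22 / 0.78 = 0.2821

0.2821


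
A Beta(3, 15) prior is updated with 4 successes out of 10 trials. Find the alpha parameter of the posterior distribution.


In the Beta-Binomial conjugate update:
alpha_post = alpha_prior + successes
= 3 + 4
= 7

7


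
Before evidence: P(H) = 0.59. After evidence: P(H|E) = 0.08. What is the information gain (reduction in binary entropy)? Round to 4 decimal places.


Prior entropy = 0.9765
Posterior entropy = 0.4022
Information gain = 0.9765 - 0.4022 = 0.5743

0.5743


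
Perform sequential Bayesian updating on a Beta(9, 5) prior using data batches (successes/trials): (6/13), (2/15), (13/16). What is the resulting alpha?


Accumulate successes: 21
Posterior alpha = prior alpha + sum of successes
= 9 + 21 = 30

30


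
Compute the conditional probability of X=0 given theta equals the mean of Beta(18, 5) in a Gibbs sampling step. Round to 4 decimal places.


Mean of Beta(18, 5) = 0.7826
P(X=0 | theta=0.7826) = 0.2174

0.2174


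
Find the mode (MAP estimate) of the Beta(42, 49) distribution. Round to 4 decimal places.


For Beta(a,b) with a,b > 1:
Mode = (a-1)/(a+b-2) = (42-1)/(91-2)
= 41/89 = 0.4607

0.4607


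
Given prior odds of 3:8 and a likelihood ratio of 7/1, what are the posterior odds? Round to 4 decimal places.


Posterior odds = prior odds * LR
Prior odds = 3/8 = 0.375
LR = 7/1 = 7.0
Posterior odds = 0.375 * 7.0 = 2.625

2.625


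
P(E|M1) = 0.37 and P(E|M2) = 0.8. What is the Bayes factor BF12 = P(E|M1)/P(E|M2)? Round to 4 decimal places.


Bayes factor BF12 = P(E|M1) / P(E|M2)
= 0.37 / 0.8
= 0.4625

0.4625


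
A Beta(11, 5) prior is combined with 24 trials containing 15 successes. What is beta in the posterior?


In conjugate updating:
beta_posterior = beta_prior + (n - k)
= 5 + (24 - 15)
= 5 + 9 = 14

14


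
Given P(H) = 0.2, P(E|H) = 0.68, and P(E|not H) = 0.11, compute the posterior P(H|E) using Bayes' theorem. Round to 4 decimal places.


By Bayes' theorem: P(H|E) = P(E|H)*P(H) / P(E)
P(E) = P(E|H)*P(H) + P(E|not H)*P(not H)
P(E) = 0.68*0.2 + 0.11*0.8 = 0.224
P(H|E) = 0.68*0.2 / 0.224 = 0.6071

0.6071


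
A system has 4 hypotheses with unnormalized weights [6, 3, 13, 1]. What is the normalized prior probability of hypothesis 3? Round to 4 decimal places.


The normalized prior is the weight divided by the total.
Total weight = 23
P(H3) = 13 / 23 = 0.5652

0.5652


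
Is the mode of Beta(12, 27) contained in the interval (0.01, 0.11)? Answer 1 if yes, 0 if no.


Mode = (a-1)/(a+b-2) = 11/37 = 0.2973
Interval: (0.01, 0.11)
Contains mode? 0

0


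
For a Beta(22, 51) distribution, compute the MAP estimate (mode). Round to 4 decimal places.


MAP = mode = (a-1)/(a+b-2)
= (22-1)/(22+51-2)
= 21/71 = 0.2958

0.2958


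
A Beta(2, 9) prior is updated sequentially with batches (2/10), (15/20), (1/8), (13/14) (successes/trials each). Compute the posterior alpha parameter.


Sequential conjugate updating is equivalent to a single batch update.
Total successes across all batches = 31
alpha_posterior = alpha_prior + total_successes = 2 + 31
= 33

33


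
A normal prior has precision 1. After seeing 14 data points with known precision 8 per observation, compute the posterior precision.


In the conjugate normal model, precisions add:
tau_posterior = tau_prior + n * tau_data
= 1 + 14*8 = 113

113


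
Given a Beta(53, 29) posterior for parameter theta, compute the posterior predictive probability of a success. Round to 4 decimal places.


For a Beta-Bernoulli model, the predictive probability is the mean:
P(success) = 53/(53+29) = 53/82 = 0.6463

0.6463


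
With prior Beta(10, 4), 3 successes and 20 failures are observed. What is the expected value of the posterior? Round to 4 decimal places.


Posterior = Beta(13, 24)
E[theta] = alpha/(alpha+beta)
= 13/37 = 0.3514

0.3514


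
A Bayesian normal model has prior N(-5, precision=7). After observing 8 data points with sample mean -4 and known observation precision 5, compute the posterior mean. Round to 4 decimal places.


Posterior mean = (prior_precision * prior_mean + n * data_precision * data_mean) / (prior_precision + n * data_precision)
Numerator = 7*-5 + 8*5*-4 = -195
Denominator = 7 + 8*5 = 47
Posterior mean = -4.1489

-4.1489


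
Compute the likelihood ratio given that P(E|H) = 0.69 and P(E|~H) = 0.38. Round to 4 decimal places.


LR = P(E|H) / P(E|~H)
= 0.69 / 0.38 = 1.8158

1.8158


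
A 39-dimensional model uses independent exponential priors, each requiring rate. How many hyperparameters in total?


Per parameter: 1 (rate).
Total = 39 * 1 = 39

39


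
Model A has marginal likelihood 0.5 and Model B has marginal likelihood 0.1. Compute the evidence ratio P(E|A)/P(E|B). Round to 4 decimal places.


Evidence ratio = P(E|A) / P(E|B)
= 0.5 / 0.1
= 5.0

5.0


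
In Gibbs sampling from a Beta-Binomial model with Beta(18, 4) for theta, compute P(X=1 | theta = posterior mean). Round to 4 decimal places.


Posterior mean = alpha/(alpha+beta) = 18/22 = 0.8182
P(X=1|theta=mean) = theta = 0.8182

0.8182


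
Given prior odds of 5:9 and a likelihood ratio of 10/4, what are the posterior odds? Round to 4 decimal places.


Posterior odds = prior odds * LR
Prior odds = 5/9 = 0.5556
LR = 10/4 = 2.5
Posterior odds = 0.5556 * 2.5 = 1.3889

1.3889


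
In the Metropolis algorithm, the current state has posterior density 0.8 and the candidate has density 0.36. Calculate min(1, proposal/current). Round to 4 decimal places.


Ratio = 0.36/0.8 = 0.45
Acceptance probability = min(1, 0.45)
= 0.45

0.45


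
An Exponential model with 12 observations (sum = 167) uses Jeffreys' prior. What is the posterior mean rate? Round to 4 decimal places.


Posterior Gamma(12, 167)
E[lambda] = 12/167 = 0.0719

0.0719


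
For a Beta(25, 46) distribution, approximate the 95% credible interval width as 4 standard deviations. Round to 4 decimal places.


Variance of Beta(a,b) = ab / ((a+b)^2 * (a+b+1))
= 25*46 / ((71)^2 * 72)
= 0.0032
SD = sqrt(0.0032) = 0.0563
Width = 4 * SD = 0.2252

0.2252


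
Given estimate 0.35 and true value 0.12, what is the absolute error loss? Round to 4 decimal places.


Absolute error = |estimate - true|
= |0.23| = 0.23

0.23


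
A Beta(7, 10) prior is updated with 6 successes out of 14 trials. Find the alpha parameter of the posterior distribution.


In the Beta-Binomial conjugate update:
alpha_post = alpha_prior + successes
= 7 + 6
= 13

13


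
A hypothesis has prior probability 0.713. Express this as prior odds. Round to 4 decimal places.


Odds = P(H) / P(not H) = 0.713 / 0.287
= 2.4843

2.4843


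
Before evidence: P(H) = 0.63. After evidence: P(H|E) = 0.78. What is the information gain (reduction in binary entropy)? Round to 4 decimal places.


Prior entropy = 0.9507
Posterior entropy = 0.7602
Information gain = 0.9507 - 0.7602 = 0.1905

0.1905


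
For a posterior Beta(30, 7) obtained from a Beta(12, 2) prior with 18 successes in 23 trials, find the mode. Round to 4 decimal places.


Mode = (alpha - 1) / (alpha + beta - 2)
= 29 / 35
= 0.8286

0.8286


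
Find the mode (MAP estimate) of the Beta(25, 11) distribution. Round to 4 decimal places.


For Beta(a,b) with a,b > 1:
Mode = (a-1)/(a+b-2) = (25-1)/(36-2)
= 24/34 = 0.7059

0.7059


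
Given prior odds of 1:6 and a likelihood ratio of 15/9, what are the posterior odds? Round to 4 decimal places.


Posterior odds = prior odds * LR
Prior odds = 1/6 = 0.1667
LR = 15/9 = 1.6667
Posterior odds = 0.1667 * 1.6667 = 0.2778

0.2778


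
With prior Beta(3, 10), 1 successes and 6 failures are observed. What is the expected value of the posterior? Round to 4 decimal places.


Posterior = Beta(4, 16)
E[theta] = alpha/(alpha+beta)
= 4/20 = 0.2

0.2


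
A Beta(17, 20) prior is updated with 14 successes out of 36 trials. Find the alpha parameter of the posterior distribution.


In the Beta-Binomial conjugate update:
alpha_post = alpha_prior + successes
= 17 + 14
= 31

31


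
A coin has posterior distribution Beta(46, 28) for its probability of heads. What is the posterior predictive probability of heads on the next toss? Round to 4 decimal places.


Posterior predictive = E[theta] = alpha/(alpha+beta)
= 46/74
= 0.6216

0.6216


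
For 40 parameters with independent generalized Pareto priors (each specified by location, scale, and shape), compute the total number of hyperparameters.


A generalized Pareto prior has 3 hyperparameters per parameter.
Total = 40 * 3 = 120

120


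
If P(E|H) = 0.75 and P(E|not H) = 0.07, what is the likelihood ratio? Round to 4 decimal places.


Likelihood ratio = P(E|H) / P(E|not H)
= 0.75 / 0.07
= 10.7143

10.7143


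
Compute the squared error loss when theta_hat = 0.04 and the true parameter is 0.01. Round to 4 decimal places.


L = (theta_hat - theta_true)^2
= (0.04 - 0.01)^2
= 0.03^2 = 0.0009

0.0009


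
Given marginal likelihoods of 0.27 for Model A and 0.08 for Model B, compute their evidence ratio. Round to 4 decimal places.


Ratio = ML(A) / ML(B) = 0.27/0.08
= 3.375

3.375


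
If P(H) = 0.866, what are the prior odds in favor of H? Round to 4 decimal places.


Prior odds = P(H) / (1 - P(H))
= 0.866 / 0.134
= 6.4627

6.4627


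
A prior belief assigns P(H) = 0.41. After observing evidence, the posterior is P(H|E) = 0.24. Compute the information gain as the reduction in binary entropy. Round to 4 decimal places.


H(prior) = -0.41*log2(0.41) - 0.59*log2(0.59)
= 0.9765
H(post) = -0.24*log2(0.24) - 0.76*log2(0.76)
= 0.795
IG = 0.9765 - 0.795 = 0.1815

0.1815


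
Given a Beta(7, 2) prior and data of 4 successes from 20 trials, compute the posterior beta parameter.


Number of failures = 20 - 4 = 16
Posterior beta = 2 + 16 = 18

18


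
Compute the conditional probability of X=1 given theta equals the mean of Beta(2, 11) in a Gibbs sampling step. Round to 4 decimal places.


Mean of Beta(2, 11) = 0.1538
P(X=1 | theta=0.1538) = 0.1538

0.1538


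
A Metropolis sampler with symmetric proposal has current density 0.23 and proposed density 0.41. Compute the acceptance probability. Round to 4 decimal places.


For symmetric proposals, acceptance = min(1, pi(x*)/pi(x))
= min(1, 0.41/0.23)
= min(1, 1.7826) = 1.0

1.0


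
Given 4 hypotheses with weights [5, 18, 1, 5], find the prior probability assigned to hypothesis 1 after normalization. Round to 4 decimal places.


To normalize, divide each weight by the sum of all weights.
Sum = 29
Prior(H1) = 5/29 = 0.1724

0.1724


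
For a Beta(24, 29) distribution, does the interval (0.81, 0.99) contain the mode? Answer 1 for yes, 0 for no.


Mode of Beta(a,b) = (a-1)/(a+b-2)
= (24-1)/(24+29-2) = 0.451
Check: 0.81 <= 0.451 <= 0.99?
Result: 0

0


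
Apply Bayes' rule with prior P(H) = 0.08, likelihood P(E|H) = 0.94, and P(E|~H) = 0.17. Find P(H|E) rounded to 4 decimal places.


Step 1: Compute marginal P(E) = P(E|H)P(H) + P(E|~H)P(~H)
= 0.94*0.08 + 0.17*0.92 = 0.2316
Step 2: P(H|E) = P(E|H)P(H)/P(E) = 0.0752/0.2316
= 0.3247

0.3247


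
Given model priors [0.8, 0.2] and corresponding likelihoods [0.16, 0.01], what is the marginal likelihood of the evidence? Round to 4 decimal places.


P(E) = sum_i P(M_i) P(E|M_i)
= 0.128 + 0.002
= 0.13

0.13


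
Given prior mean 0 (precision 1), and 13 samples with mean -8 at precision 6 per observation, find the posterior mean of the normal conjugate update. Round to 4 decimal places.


The posterior mean is a precision-weighted average of prior and data.
Post. prec. = 1 + 78 = 79
Post. mean = (0 + -624)/79 = -624/79 = -7.8987

-7.8987


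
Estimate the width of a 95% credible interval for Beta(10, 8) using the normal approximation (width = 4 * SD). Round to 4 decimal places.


For Beta(a,b): Var = ab/((a+b)^2(a+b+1))
Var = 0.013, SD = 0.114
Approximate 95% CI width = 4 * 0.114 = 0.456

0.456


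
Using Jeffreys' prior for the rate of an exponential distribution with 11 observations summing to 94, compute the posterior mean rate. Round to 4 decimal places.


Jeffreys' prior leads to posterior Gamma(11, 94).
Mean = 11/94 = 0.117

0.117


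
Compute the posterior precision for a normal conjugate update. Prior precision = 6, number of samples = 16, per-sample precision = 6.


tau_post = tau_0 + n * tau
= 6 + 16 * 6 = 102

102


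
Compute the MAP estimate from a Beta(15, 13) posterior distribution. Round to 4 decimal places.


MAP = mode of Beta distribution
= (alpha - 1)/(alpha + beta - 2)
= (15-1)/(15+13-2)
= 14/26 = 0.5385

0.5385


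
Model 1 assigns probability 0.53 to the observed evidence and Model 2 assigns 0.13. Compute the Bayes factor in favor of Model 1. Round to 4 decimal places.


BF = P(data|M1) / P(data|M2)
= 0.53 / 0.13 = 4.0769

4.0769


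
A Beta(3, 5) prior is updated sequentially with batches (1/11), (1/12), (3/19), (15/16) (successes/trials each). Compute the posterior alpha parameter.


Sequential conjugate updating is equivalent to a single batch update.
Total successes across all batches = 20
alpha_posterior = alpha_prior + total_successes = 3 + 20
= 23

23


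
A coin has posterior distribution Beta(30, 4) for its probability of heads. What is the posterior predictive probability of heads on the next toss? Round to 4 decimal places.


Posterior predictive = E[theta] = alpha/(alpha+beta)
= 30/34
= 0.8824

0.8824


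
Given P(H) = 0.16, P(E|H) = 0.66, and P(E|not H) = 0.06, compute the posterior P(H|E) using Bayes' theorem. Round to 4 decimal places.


By Bayes' theorem: P(H|E) = P(E|H)*P(H) / P(E)
P(E) = P(E|H)*P(H) + P(E|not H)*P(not H)
P(E) = 0.66*0.16 + 0.06*0.84 = 0.156
P(H|E) = 0.66*0.16 / 0.156 = 0.6769

0.6769


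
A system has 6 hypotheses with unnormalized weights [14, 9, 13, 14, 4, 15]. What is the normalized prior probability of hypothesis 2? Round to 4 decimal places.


The normalized prior is the weight divided by the total.
Total weight = 69
P(H2) = 9 / 69 = 0.1304

0.1304


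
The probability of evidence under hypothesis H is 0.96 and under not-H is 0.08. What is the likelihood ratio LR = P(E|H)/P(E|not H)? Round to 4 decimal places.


LR = 0.96 / 0.08
= 12.0

12.0


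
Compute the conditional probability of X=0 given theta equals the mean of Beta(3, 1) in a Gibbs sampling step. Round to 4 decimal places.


Mean of Beta(3, 1) = 0.75
P(X=0 | theta=0.75) = 0.25

0.25


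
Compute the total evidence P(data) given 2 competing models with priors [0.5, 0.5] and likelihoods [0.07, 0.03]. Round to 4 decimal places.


Marginal likelihood = sum P(model_i) * P(data|model_i)
Model 1: 0.5 * 0.07 = 0.035
Model 2: 0.5 * 0.03 = 0.015
Total = 0.05

0.05


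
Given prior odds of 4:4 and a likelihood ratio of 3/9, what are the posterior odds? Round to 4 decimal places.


Posterior odds = prior odds * LR
Prior odds = 4/4 = 1.0
LR = 3/9 = 0.3333
Posterior odds = 1.0 * 0.3333 = 0.3333

0.3333


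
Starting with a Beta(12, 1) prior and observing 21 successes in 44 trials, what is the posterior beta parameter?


Posterior beta = prior beta + failures
Failures = 44 - 21 = 23
beta_post = 1 + 23 = 24

24


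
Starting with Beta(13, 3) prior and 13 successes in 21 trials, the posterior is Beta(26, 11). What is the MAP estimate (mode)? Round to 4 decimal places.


The mode of Beta(a, b) when a > 1 and b > 1 is (a-1)/(a+b-2)
= (26 - 1) / (26 + 11 - 2)
= 25 / 35
= 0.7143

0.7143


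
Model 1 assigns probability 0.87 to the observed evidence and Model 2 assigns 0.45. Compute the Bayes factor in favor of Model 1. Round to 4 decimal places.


BF = P(data|M1) / P(data|M2)
= 0.87 / 0.45 = 1.9333

1.9333


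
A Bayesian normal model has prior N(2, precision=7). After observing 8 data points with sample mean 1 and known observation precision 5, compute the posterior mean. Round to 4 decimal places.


Posterior mean = (prior_precision * prior_mean + n * data_precision * data_mean) / (prior_precision + n * data_precision)
Numerator = 7*2 + 8*5*1 = 54
Denominator = 7 + 8*5 = 47
Posterior mean = 1.1489

1.1489


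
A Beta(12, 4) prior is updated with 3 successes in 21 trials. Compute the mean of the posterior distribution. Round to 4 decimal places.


After update: Beta(15, 22)
Mean = 15 / (15 + 22) = 15 / 37
= 0.4054

0.4054


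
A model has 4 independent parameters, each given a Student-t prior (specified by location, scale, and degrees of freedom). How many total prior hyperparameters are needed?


Each Student-t prior needs 3 hyperparameters (location, scale, and degrees of freedom).
Total = 3 * 4 = 12

12


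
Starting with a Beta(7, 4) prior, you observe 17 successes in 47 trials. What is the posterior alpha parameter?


For a Beta-Binomial conjugate model:
Posterior alpha = prior alpha + number of successes
= 7 + 17 = 24

24


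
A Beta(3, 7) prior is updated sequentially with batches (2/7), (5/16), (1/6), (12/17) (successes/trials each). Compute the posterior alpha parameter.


Sequential conjugate updating is equivalent to a single batch update.
Total successes across all batches = 20
alpha_posterior = alpha_prior + total_successes = 3 + 20
= 23

23


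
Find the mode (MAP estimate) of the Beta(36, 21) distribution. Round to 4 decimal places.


For Beta(a,b) with a,b > 1:
Mode = (a-1)/(a+b-2) = (36-1)/(57-2)
= 35/55 = 0.6364

0.6364


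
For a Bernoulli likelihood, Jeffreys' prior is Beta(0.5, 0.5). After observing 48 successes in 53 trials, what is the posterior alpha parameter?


Jeffreys' prior for Bernoulli is Beta(0.5, 0.5).
Posterior is Beta(0.5 + k, 0.5 + n - k).
Posterior alpha = 0.5 + k = 0.5 + 48 = 48.5

48.5


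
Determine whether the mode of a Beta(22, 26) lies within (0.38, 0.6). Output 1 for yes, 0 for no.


First find the mode: (a-1)/(a+b-2) = 0.4565
Is 0.4565 in (0.38, 0.6)? 1

1


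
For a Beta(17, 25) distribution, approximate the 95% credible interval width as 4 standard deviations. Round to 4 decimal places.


Variance of Beta(a,b) = ab / ((a+b)^2 * (a+b+1))
= 17*25 / ((42)^2 * 43)
= 0.0056
SD = sqrt(0.0056) = 0.0749
Width = 4 * SD = 0.2994

0.2994


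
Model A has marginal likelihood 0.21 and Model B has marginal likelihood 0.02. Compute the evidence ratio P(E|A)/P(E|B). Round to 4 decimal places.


Evidence ratio = P(E|A) / P(E|B)
= 0.21 / 0.02
= 10.5

10.5


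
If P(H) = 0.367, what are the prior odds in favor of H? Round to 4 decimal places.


Prior odds = P(H) / (1 - P(H))
= 0.367 / 0.633
= 0.5798

0.5798


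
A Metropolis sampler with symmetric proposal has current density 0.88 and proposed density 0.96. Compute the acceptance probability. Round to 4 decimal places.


For symmetric proposals, acceptance = min(1, pi(x*)/pi(x))
= min(1, 0.96/0.88)
= min(1, 1.0909) = 1.0

1.0


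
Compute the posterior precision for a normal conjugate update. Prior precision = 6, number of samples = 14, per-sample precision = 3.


tau_post = tau_0 + n * tau
= 6 + 14 * 3 = 48

48


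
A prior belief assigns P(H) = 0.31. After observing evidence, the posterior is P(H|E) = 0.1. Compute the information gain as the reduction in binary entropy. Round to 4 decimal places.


H(prior) = -0.31*log2(0.31) - 0.69*log2(0.69)
= 0.8932
H(post) = -0.1*log2(0.1) - 0.9*log2(0.9)
= 0.469
IG = 0.8932 - 0.469 = 0.4242

0.4242


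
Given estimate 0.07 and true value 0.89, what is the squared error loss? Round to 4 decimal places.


Squared error = (estimate - true)^2
Difference = -0.82
Loss = -0.82^2 = 0.6724

0.6724


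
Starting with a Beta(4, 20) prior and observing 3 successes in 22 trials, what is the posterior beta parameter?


Posterior beta = prior beta + failures
Failures = 22 - 3 = 19
beta_post = 20 + 19 = 39

39


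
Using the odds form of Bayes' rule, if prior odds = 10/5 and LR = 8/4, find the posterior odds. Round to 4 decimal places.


Bayes' rule in odds form: posterior odds = prior odds * LR
= (10 * 8) / (5 * 4)
= 80/20 = 4.0

4.0


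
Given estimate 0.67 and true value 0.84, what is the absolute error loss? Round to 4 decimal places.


Absolute error = |estimate - true|
= |-0.17| = 0.17

0.17


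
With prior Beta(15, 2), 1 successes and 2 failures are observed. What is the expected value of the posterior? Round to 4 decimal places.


Posterior = Beta(16, 4)
E[theta] = alpha/(alpha+beta)
= 16/20 = 0.8

0.8


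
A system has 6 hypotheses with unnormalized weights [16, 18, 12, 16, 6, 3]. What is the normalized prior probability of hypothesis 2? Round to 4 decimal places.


The normalized prior is the weight divided by the total.
Total weight = 71
P(H2) = 18 / 71 = 0.2535

0.2535


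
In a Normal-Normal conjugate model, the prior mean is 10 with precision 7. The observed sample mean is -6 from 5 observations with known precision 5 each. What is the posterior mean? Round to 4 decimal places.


Posterior precision = tau0 + n*tau = 7 + 5*5 = 32
Posterior mean = (tau0*mu0 + n*tau*xbar) / posterior_precision
= (7*10 + 5*5*-6) / 32
= -80 / 32 = -2.5

-2.5


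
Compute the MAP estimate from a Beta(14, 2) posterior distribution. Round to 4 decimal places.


MAP = mode of Beta distribution
= (alpha - 1)/(alpha + beta - 2)
= (14-1)/(14+2-2)
= 13/14 = 0.9286

0.9286


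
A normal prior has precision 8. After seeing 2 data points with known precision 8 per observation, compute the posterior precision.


In the conjugate normal model, precisions add:
tau_posterior = tau_prior + n * tau_data
= 8 + 2*8 = 24

24


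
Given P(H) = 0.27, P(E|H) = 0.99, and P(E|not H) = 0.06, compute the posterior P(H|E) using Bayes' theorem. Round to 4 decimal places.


By Bayes' theorem: P(H|E) = P(E|H)*P(H) / P(E)
P(E) = P(E|H)*P(H) + P(E|not H)*P(not H)
P(E) = 0.99*0.27 + 0.06*0.73 = 0.3111
P(H|E) = 0.99*0.27 / 0.3111 = 0.8592

0.8592


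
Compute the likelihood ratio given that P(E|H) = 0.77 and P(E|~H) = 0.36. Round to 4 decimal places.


LR = P(E|H) / P(E|~H)
= 0.77 / 0.36 = 2.1389

2.1389


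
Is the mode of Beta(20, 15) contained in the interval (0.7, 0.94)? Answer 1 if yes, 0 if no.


Mode = (a-1)/(a+b-2) = 19/33 = 0.5758
Interval: (0.7, 0.94)
Contains mode? 0

0


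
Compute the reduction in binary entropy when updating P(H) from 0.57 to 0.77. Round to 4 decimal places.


H_before = -p*log2(p) - (1-p)*log2(1-p) for p=0.57: 0.9858
H_after for p=0.77: 0.778
Reduction = 0.9858 - 0.778 = 0.2078

0.2078


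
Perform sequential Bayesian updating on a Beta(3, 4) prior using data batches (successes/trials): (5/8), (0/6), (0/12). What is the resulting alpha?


Accumulate successes: 5
Posterior alpha = prior alpha + sum of successes
= 3 + 5 = 8

8


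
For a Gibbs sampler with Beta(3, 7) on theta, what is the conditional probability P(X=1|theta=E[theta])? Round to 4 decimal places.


E[theta] = 3/(3+7) = 0.3
P(X=1|theta) = theta = 0.3

0.3


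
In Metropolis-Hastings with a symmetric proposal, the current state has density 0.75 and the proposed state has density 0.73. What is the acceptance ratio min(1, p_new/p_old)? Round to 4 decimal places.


Ratio = p_new / p_old = 0.73 / 0.75 = 0.9733
Acceptance = min(1, 0.9733) = 0.9733

0.9733


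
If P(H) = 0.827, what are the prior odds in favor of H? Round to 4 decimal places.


Prior odds = P(H) / (1 - P(H))
= 0.827 / 0.173
= 4.7803

4.7803


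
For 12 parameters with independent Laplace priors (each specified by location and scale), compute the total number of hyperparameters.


A Laplace prior has 2 hyperparameters per parameter.
Total = 12 * 2 = 24

24


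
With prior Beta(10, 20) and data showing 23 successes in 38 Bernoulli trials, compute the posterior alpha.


Conjugate update: alpha_posterior = alpha_prior + k
= 10 + 23 = 33

33


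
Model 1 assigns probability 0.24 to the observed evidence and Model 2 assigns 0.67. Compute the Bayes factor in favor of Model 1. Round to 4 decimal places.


BF = P(data|M1) / P(data|M2)
= 0.24 / 0.67 = 0.3582

0.3582


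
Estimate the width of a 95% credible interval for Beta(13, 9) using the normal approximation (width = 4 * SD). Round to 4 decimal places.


For Beta(a,b): Var = ab/((a+b)^2(a+b+1))
Var = 0.0105, SD = 0.1025
Approximate 95% CI width = 4 * 0.1025 = 0.4101

0.4101


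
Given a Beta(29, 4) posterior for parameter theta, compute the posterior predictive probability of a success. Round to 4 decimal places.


For a Beta-Bernoulli model, the predictive probability is the mean:
P(success) = 29/(29+4) = 29/33 = 0.8788

0.8788


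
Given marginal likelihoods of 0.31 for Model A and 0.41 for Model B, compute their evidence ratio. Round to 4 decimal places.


Ratio = ML(A) / ML(B) = 0.31/0.41
= 0.7561

0.7561


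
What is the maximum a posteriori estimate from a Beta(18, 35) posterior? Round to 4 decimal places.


The MAP estimate equals the mode of the distribution.
Mode of Beta(a,b) = (a-1)/(a+b-2)
= 17/51
= 0.3333

0.3333


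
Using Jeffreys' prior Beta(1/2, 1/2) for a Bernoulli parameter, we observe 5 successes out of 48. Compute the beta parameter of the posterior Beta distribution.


Conjugate update: Beta(0.5 + k, 0.5 + n - k).
k = 5, n - k = 43
Posterior beta = 0.5 + (n - k) = 0.5 + 43 = 43.5

43.5


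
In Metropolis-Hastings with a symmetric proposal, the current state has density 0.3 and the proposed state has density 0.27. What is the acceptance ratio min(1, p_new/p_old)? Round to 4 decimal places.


Ratio = p_new / p_old = 0.27 / 0.3 = 0.9
Acceptance = min(1, 0.9) = 0.9

0.9


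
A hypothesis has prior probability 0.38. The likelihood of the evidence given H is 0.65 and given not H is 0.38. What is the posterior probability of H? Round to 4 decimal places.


Using Bayes' theorem:
P(E) = 0.38 * 0.65 + 0.62 * 0.38
P(E) = 0.4826
P(H|E) = (0.38 * 0.65) / 0.4826 = 0.5118

0.5118


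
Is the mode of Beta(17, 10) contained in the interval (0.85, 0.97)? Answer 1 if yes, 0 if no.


Mode = (a-1)/(a+b-2) = 16/25 = 0.64
Interval: (0.85, 0.97)
Contains mode? 0

0


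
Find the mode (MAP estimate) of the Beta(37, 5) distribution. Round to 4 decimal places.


For Beta(a,b) with a,b > 1:
Mode = (a-1)/(a+b-2) = (37-1)/(42-2)
= 36/40 = 0.9

0.9


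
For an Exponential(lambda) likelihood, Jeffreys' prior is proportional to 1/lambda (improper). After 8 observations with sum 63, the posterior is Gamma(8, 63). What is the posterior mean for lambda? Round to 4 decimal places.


Posterior = Gamma(n, sum_x) = Gamma(8, 63)
Posterior mean = shape/rate = 8/63
= 0.127

0.127


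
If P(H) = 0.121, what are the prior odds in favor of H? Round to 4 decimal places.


Prior odds = P(H) / (1 - P(H))
= 0.121 / 0.879
= 0.1377

0.1377


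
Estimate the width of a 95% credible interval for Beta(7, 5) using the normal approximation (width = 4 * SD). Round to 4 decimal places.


For Beta(a,b): Var = ab/((a+b)^2(a+b+1))
Var = 0.0187, SD = 0.1367
Approximate 95% CI width = 4 * 0.1367 = 0.5469

0.5469


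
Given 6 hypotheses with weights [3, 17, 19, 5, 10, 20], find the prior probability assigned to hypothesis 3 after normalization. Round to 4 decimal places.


To normalize, divide each weight by the sum of all weights.
Sum = 74
Prior(H3) = 19/74 = 0.2568

0.2568


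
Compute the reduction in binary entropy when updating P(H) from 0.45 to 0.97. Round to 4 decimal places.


H_before = -p*log2(p) - (1-p)*log2(1-p) for p=0.45: 0.9928
H_after for p=0.97: 0.1944
Reduction = 0.9928 - 0.1944 = 0.7984

0.7984


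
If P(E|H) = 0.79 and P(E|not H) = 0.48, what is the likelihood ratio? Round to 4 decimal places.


Likelihood ratio = P(E|H) / P(E|not H)
= 0.79 / 0.48
= 1.6458

1.6458


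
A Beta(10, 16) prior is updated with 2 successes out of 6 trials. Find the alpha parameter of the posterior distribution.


In the Beta-Binomial conjugate update:
alpha_post = alpha_prior + successes
= 10 + 2
= 12

12


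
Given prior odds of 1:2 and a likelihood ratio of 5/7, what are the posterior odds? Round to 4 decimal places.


Posterior odds = prior odds * LR
Prior odds = 1/2 = 0.5
LR = 5/7 = 0.7143
Posterior odds = 0.5 * 0.7143 = 0.3571

0.3571


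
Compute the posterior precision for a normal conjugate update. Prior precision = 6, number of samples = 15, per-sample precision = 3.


tau_post = tau_0 + n * tau
= 6 + 15 * 3 = 51

51


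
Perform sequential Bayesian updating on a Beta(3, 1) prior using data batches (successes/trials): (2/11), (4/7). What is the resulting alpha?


Accumulate successes: 6
Posterior alpha = prior alpha + sum of successes
= 3 + 6 = 9

9


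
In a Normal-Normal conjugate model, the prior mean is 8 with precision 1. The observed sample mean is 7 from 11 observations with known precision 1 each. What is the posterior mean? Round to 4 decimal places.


Posterior precision = tau0 + n*tau = 1 + 11*1 = 12
Posterior mean = (tau0*mu0 + n*tau*xbar) / posterior_precision
= (1*8 + 11*1*7) / 12
= 85 / 12 = 7.0833

7.0833


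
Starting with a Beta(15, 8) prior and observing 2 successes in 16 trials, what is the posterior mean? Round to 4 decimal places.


Posterior parameters: alpha = 15 + 2 = 17
beta = 8 + 14 = 22
Posterior mean = alpha / (alpha + beta) = 17 / 39
= 0.4359

0.4359


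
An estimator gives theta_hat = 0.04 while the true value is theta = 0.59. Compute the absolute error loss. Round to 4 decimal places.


The absolute error loss is |theta_hat - theta|
= |0.04 - 0.59|
= 0.55

0.55


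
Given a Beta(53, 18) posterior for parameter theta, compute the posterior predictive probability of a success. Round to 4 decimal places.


For a Beta-Bernoulli model, the predictive probability is the mean:
P(success) = 53/(53+18) = 53/71 = 0.7465

0.7465


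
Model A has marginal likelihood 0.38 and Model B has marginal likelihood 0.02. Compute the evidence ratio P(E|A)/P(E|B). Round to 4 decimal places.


Evidence ratio = P(E|A) / P(E|B)
= 0.38 / 0.02
= 19.0

19.0


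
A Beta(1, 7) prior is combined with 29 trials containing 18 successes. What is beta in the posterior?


In conjugate updating:
beta_posterior = beta_prior + (n - k)
= 7 + (29 - 18)
= 7 + 11 = 18

18


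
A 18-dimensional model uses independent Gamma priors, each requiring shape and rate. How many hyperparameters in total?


Per parameter: 2 (shape and rate).
Total = 18 * 2 = 36

36


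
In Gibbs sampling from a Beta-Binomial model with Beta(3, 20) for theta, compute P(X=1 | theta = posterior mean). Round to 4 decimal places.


Posterior mean = alpha/(alpha+beta) = 3/23 = 0.1304
P(X=1|theta=mean) = theta = 0.1304

0.1304


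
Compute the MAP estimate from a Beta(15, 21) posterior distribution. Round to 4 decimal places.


MAP = mode of Beta distribution
= (alpha - 1)/(alpha + beta - 2)
= (15-1)/(15+21-2)
= 14/34 = 0.4118

0.4118


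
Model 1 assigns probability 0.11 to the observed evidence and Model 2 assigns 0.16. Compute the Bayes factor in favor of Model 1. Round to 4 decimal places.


BF = P(data|M1) / P(data|M2)
= 0.11 / 0.16 = 0.6875

0.6875


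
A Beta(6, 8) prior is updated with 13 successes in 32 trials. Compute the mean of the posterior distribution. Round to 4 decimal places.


After update: Beta(19, 27)
Mean = 19 / (19 + 27) = 19 / 46
= 0.413

0.413


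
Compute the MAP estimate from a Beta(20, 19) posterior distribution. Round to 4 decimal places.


MAP = mode of Beta distribution
= (alpha - 1)/(alpha + beta - 2)
= (20-1)/(20+19-2)
= 19/37 = 0.5135

0.5135


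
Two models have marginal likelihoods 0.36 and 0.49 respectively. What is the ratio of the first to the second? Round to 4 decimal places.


Evidence ratio = 0.36 / 0.49
= 0.7347

0.7347


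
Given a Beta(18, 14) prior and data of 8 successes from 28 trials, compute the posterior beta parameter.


Number of failures = 28 - 8 = 20
Posterior beta = 14 + 20 = 34

34


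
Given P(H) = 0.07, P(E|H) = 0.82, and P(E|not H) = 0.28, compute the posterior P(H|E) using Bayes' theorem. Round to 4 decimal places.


By Bayes' theorem: P(H|E) = P(E|H)*P(H) / P(E)
P(E) = P(E|H)*P(H) + P(E|not H)*P(not H)
P(E) = 0.82*0.07 + 0.28*0.93 = 0.3178
P(H|E) = 0.82*0.07 / 0.3178 = 0.1806

0.1806


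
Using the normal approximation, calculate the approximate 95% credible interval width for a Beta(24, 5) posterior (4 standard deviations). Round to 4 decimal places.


Var(Beta) = 24*5/(29^2 * 30) = 0.0048
SD = 0.069
Width ~ 4*SD = 0.2759

0.2759


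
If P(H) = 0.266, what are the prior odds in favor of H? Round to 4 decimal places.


Prior odds = P(H) / (1 - P(H))
= 0.266 / 0.734
= 0.3624

0.3624


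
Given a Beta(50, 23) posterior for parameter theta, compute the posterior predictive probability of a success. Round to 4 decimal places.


For a Beta-Bernoulli model, the predictive probability is the mean:
P(success) = 50/(50+23) = 50/73 = 0.6849

0.6849


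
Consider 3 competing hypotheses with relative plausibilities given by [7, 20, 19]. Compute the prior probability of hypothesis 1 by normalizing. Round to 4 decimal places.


Sum of weights = 7 + 20 + 19 = 46
Normalized prior for H1 = 7 / 46
= 0.1522

0.1522


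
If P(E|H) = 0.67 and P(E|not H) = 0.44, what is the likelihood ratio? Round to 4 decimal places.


Likelihood ratio = P(E|H) / P(E|not H)
= 0.67 / 0.44
= 1.5227

1.5227


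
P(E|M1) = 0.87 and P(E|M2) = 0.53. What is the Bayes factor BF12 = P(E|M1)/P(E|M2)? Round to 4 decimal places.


Bayes factor BF12 = P(E|M1) / P(E|M2)
= 0.87 / 0.53
= 1.6415

1.6415


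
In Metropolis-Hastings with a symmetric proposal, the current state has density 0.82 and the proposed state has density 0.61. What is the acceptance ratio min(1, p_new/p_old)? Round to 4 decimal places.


Ratio = p_new / p_old = 0.61 / 0.82 = 0.7439
Acceptance = min(1, 0.7439) = 0.7439

0.7439


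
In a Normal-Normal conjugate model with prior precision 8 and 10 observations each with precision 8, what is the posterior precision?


Posterior precision = prior precision + n * observation precision
= 8 + 10 * 8
= 8 + 80 = 88

88


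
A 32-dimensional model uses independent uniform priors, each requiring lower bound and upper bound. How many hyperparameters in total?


Per parameter: 2 (lower bound and upper bound).
Total = 32 * 2 = 64

64


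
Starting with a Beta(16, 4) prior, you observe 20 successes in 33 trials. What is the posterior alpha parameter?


For a Beta-Binomial conjugate model:
Posterior alpha = prior alpha + number of successes
= 16 + 20 = 36

36


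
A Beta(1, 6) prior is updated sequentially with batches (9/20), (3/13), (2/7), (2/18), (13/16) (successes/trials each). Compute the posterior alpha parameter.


Sequential conjugate updating is equivalent to a single batch update.
Total successes across all batches = 29
alpha_posterior = alpha_prior + total_successes = 1 + 29
= 30

30


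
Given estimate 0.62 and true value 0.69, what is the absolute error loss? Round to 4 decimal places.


Absolute error = |estimate - true|
= |-0.07| = 0.07

0.07


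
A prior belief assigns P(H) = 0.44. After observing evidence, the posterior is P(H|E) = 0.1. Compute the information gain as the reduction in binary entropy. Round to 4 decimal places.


H(prior) = -0.44*log2(0.44) - 0.56*log2(0.56)
= 0.9896
H(post) = -0.1*log2(0.1) - 0.9*log2(0.9)
= 0.469
IG = 0.9896 - 0.469 = 0.5206

0.5206


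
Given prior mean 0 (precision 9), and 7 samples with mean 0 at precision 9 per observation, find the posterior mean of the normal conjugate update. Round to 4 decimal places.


The posterior mean is a precision-weighted average of prior and data.
Post. prec. = 9 + 63 = 72
Post. mean = (0 + 0)/72 = 0/72 = 0.0

0.0


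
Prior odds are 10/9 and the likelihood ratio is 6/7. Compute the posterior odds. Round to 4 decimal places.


Posterior odds = prior odds * likelihood ratio
= (10/9) * (6/7)
= 60 / 63
= 0.9524

0.9524


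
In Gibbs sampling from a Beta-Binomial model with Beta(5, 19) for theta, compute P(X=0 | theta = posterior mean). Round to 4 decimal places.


Posterior mean = alpha/(alpha+beta) = 5/24 = 0.2083
P(X=0|theta=mean) = 1 - theta = 0.7917

0.7917


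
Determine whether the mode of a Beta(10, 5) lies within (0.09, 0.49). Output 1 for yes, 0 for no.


First find the mode: (a-1)/(a+b-2) = 0.6923
Is 0.6923 in (0.09, 0.49)? 0

0


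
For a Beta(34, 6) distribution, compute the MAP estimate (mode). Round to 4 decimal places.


MAP = mode = (a-1)/(a+b-2)
= (34-1)/(34+6-2)
= 33/38 = 0.8684

0.8684


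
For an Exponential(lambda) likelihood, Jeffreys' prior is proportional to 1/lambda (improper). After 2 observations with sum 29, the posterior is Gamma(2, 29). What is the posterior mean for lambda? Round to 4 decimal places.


Posterior = Gamma(n, sum_x) = Gamma(2, 29)
Posterior mean = shape/rate = 2/29
= 0.069

0.069


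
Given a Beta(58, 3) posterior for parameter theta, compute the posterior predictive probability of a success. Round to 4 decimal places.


For a Beta-Bernoulli model, the predictive probability is the mean:
P(success) = 58/(58+3) = 58/61 = 0.9508

0.9508


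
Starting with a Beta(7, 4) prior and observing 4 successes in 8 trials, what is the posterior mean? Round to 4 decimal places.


Posterior parameters: alpha = 7 + 4 = 11
beta = 4 + 4 = 8
Posterior mean = alpha / (alpha + beta) = 11 / 19
= 0.5789

0.5789


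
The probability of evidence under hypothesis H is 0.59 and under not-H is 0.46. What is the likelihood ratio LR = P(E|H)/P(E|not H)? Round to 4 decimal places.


LR = 0.59 / 0.46
= 1.2826

1.2826


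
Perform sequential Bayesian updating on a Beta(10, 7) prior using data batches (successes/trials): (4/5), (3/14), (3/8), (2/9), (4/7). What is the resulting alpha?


Accumulate successes: 16
Posterior alpha = prior alpha + sum of successes
= 10 + 16 = 26

26


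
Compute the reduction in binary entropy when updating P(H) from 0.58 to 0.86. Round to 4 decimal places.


H_before = -p*log2(p) - (1-p)*log2(1-p) for p=0.58: 0.9815
H_after for p=0.86: 0.5842
Reduction = 0.9815 - 0.5842 = 0.3972

0.3972
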